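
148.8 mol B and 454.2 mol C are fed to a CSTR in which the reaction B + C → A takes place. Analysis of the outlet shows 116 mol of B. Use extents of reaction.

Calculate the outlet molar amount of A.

32.8 mol

For B: n = n₀ − 1ξ → 116 = 148.8 − 1ξ, giving ξ = 32.8 mol.
Outlet amounts (n = n₀ + ν ξ):
  B: 148.8 − 1(32.8) = 116
  C: 454.2 − 1(32.8) = 421.4
  A: 0 + 1(32.8) = 32.8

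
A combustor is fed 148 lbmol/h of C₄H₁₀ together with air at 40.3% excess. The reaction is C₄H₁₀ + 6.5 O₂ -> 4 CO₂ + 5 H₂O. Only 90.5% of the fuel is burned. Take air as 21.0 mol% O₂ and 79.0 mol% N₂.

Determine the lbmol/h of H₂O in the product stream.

670 lbmol/h

Stoichiometric O₂ = 6.5 × 148 = 962 lbmol/h; O₂ fed = 962 × 1.403 = 1350 lbmol/h.
N₂ fed = 1350 × 79/21 = 5077 lbmol/h.
Fuel reacted = 0.905 × 148 → ξ = 133.9 lbmol/h.
Outlet (n = n₀ + ν ξ):
  C₄H₁₀: 148 − 1(133.9) = 14.06
  O₂: 1350 − 6.5(133.9) = 479.1
  N₂: 5077 (inert)
  CO₂: 0 + 4(133.9) = 535.8
  H₂O: 0 + 5(133.9) = 669.7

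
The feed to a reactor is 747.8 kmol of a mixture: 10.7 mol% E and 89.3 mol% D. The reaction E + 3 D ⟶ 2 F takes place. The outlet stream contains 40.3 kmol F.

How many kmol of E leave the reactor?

For F: n = n₀ + 2ξ → 40.3 = 0 + 2ξ, giving ξ = 20.15 kmol.
Outlet amounts (n = n₀ + ν ξ):
  E: 80.01 − 1(20.15) = 59.86
  D: 667.8 − 3(20.15) = 607.3
  F: 0 + 2(20.15) = 40.3

59.9 kmol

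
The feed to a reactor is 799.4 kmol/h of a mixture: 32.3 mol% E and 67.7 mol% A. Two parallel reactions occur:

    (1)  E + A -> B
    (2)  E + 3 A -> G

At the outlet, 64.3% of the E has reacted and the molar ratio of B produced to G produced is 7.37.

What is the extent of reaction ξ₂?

ξ₂ = 19.8 kmol/h

Conversion of E: E consumed = 0.643 × 258.2 = 166 kmol/h = 1ξ₁ + 1ξ₂.
Selectivity: 1ξ₁ / (1ξ₂) = 7.37 → ξ₁ = 7.37 ξ₂.
Substitute: (1·7.37 + 1) ξ₂ = 166 → ξ₂ = 19.84 kmol/h, ξ₁ = 146.2 kmol/h.
Outlet amounts (n = n₀ + Σ ν·ξ):
  E: 258.2 − 1(146.2) − 1(19.84) = 92.18
  A: 541.2 − 1(146.2) − 3(19.84) = 335.5
  B: 0 + 1(146.2) = 146.2
  G: 0 + 1(19.84) = 19.84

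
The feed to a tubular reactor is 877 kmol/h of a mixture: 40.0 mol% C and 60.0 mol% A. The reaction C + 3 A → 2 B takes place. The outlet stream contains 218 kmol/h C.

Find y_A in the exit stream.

0.209

For C: n = n₀ − 1ξ → 218 = 350.8 − 1ξ, giving ξ = 132.8 kmol/h.
Outlet amounts (n = n₀ + ν ξ):
  C: 350.8 − 1(132.8) = 218
  A: 526.2 − 3(132.8) = 127.8
  B: 0 + 2(132.8) = 265.6
Total out = 611.4 kmol/h; y_A = 127.8 / 611.4 = 0.209.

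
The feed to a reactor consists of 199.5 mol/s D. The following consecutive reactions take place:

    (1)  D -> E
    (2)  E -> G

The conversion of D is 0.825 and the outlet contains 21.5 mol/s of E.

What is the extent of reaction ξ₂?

ξ₂ = 143 mol/s

Conversion of D: D consumed = 1ξ₁ = 0.825 × 199.5 → ξ₁ = 164.6 mol/s.
E balance: n_E = 0 + 1ξ₁ − 1ξ₂ = 21.5 → ξ₂ = (1·164.6 − 21.5)/1 = 143.1 mol/s.
Outlet amounts (n = n₀ + Σ ν·ξ):
  D: 199.5 − 1(164.6) = 34.91
  E: 0 + 1(164.6) − 1(143.1) = 21.5
  G: 0 + 1(143.1) = 143.1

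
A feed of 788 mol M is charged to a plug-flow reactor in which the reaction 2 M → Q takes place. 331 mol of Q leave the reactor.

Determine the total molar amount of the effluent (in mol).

For Q: n = n₀ + 1ξ → 331 = 0 + 1ξ, giving ξ = 331 mol.
Outlet amounts (n = n₀ + ν ξ):
  M: 788 − 2(331) = 126
  Q: 0 + 1(331) = 331
Total out = 126 + 331 = 457 mol.

457 mol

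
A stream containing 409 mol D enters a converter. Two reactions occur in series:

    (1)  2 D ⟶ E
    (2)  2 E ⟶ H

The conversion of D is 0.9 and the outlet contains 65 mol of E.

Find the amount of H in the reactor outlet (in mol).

59.5 mol

Conversion of D: D consumed = 2ξ₁ = 0.9 × 409 → ξ₁ = 184.1 mol.
E balance: n_E = 0 + 1ξ₁ − 2ξ₂ = 65 → ξ₂ = (1·184.1 − 65)/2 = 59.53 mol.
Outlet amounts (n = n₀ + Σ ν·ξ):
  D: 409 − 2(184.1) = 40.9
  E: 0 + 1(184.1) − 2(59.53) = 65
  H: 0 + 1(59.53) = 59.53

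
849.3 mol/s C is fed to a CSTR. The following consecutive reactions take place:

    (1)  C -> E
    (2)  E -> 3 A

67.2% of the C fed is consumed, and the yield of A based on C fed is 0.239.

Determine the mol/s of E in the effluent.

Conversion of C: C consumed = 1ξ₁ = 0.672 × 849.3 → ξ₁ = 570.7 mol/s.
Yield of A: 3ξ₂ / 849.3 = 0.239 → ξ₂ = 67.66 mol/s.
Outlet amounts (n = n₀ + Σ ν·ξ):
  C: 849.3 − 1(570.7) = 278.6
  E: 0 + 1(570.7) − 1(67.66) = 503.1
  A: 0 + 3(67.66) = 203

503 mol/s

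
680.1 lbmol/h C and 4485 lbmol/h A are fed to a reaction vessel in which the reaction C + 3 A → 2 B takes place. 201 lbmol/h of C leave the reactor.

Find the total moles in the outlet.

For C: n = n₀ − 1ξ → 201 = 680.1 − 1ξ, giving ξ = 479.1 lbmol/h.
Outlet amounts (n = n₀ + ν ξ):
  C: 680.1 − 1(479.1) = 201
  A: 4485 − 3(479.1) = 3048
  B: 0 + 2(479.1) = 958.2
Total out = 201 + 3048 + 958.2 = 4207 lbmol/h.

4210 lbmol/h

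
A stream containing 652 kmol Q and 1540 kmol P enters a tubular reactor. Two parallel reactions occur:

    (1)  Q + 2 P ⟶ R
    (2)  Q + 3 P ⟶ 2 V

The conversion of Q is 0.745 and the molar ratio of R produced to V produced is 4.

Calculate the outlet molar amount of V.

108 kmol

Conversion of Q: Q consumed = 0.745 × 652 = 485.7 kmol = 1ξ₁ + 1ξ₂.
Selectivity: 1ξ₁ / (2ξ₂) = 4 → ξ₁ = 8 ξ₂.
Substitute: (1·8 + 1) ξ₂ = 485.7 → ξ₂ = 53.97 kmol, ξ₁ = 431.8 kmol.
Outlet amounts (n = n₀ + Σ ν·ξ):
  Q: 652 − 1(431.8) − 1(53.97) = 166.3
  P: 1540 − 2(431.8) − 3(53.97) = 514.5
  R: 0 + 1(431.8) = 431.8
  V: 0 + 2(53.97) = 107.9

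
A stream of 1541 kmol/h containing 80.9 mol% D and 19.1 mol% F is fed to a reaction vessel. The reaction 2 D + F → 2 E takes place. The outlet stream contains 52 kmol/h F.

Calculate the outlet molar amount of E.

485 kmol/h

For F: n = n₀ − 1ξ → 52 = 294.3 − 1ξ, giving ξ = 242.3 kmol/h.
Outlet amounts (n = n₀ + ν ξ):
  D: 1247 − 2(242.3) = 762
  F: 294.3 − 1(242.3) = 52
  E: 0 + 2(242.3) = 484.7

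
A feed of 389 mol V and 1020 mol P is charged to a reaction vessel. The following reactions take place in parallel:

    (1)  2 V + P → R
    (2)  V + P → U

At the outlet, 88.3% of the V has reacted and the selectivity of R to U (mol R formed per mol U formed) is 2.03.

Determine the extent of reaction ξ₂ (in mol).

Conversion of V: V consumed = 0.883 × 389 = 343.5 mol = 2ξ₁ + 1ξ₂.
Selectivity: 1ξ₁ / (1ξ₂) = 2.03 → ξ₁ = 2.03 ξ₂.
Substitute: (2·2.03 + 1) ξ₂ = 343.5 → ξ₂ = 67.88 mol, ξ₁ = 137.8 mol.
Outlet amounts (n = n₀ + Σ ν·ξ):
  V: 389 − 2(137.8) − 1(67.88) = 45.51
  P: 1020 − 1(137.8) − 1(67.88) = 814.3
  R: 0 + 1(137.8) = 137.8
  U: 0 + 1(67.88) = 67.88

ξ₂ = 67.9 mol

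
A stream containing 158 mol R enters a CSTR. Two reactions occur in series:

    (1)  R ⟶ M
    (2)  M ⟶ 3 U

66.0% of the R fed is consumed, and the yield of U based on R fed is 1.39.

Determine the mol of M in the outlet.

31.1 mol

Conversion of R: R consumed = 1ξ₁ = 0.66 × 158 → ξ₁ = 104.3 mol.
Yield of U: 3ξ₂ / 158 = 1.39 → ξ₂ = 73.21 mol.
Outlet amounts (n = n₀ + Σ ν·ξ):
  R: 158 − 1(104.3) = 53.72
  M: 0 + 1(104.3) − 1(73.21) = 31.07
  U: 0 + 3(73.21) = 219.6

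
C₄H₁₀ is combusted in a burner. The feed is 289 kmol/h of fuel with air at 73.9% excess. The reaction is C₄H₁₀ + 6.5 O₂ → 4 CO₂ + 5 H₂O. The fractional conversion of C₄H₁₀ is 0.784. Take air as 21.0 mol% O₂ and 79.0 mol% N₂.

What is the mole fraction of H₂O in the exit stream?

0.07

Stoichiometric O₂ = 6.5 × 289 = 1878 kmol/h; O₂ fed = 1878 × 1.739 = 3267 kmol/h.
N₂ fed = 3267 × 79/21 = 12290 kmol/h.
Fuel reacted = 0.784 × 289 → ξ = 226.6 kmol/h.
Outlet (n = n₀ + ν ξ):
  C₄H₁₀: 289 − 1(226.6) = 62.42
  O₂: 3267 − 6.5(226.6) = 1794
  N₂: 12290 (inert)
  CO₂: 0 + 4(226.6) = 906.3
  H₂O: 0 + 5(226.6) = 1133
Total out = 16180 kmol/h; y_H₂O = 1133 / 16180 = 0.07.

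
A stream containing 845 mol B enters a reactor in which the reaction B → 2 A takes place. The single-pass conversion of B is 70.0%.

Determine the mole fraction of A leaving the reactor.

B reacted = 0.7 × 845 = 591.5 mol; ν_B = −1, so ξ = 591.5/1 = 591.5 mol.
Outlet amounts (n = n₀ + ν ξ):
  B: 845 − 1(591.5) = 253.5
  A: 0 + 2(591.5) = 1183
Total out = 1436 mol; y_A = 1183 / 1436 = 0.8235.

0.824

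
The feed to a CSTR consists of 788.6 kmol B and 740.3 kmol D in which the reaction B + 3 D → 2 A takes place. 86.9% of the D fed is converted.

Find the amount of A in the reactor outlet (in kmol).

D reacted = 0.869 × 740.3 = 643.3 kmol; ν_D = −3, so ξ = 643.3/3 = 214.4 kmol.
Outlet amounts (n = n₀ + ν ξ):
  B: 788.6 − 1(214.4) = 574.2
  D: 740.3 − 3(214.4) = 96.98
  A: 0 + 2(214.4) = 428.9

429 kmol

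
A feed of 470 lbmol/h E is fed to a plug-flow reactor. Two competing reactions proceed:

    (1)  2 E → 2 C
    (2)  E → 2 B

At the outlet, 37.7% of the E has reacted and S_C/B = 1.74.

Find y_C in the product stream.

0.27

Conversion of E: E consumed = 0.377 × 470 = 177.2 lbmol/h = 2ξ₁ + 1ξ₂.
Selectivity: 2ξ₁ / (2ξ₂) = 1.74 → ξ₁ = 1.74 ξ₂.
Substitute: (2·1.74 + 1) ξ₂ = 177.2 → ξ₂ = 39.55 lbmol/h, ξ₁ = 68.82 lbmol/h.
Outlet amounts (n = n₀ + Σ ν·ξ):
  E: 470 − 2(68.82) − 1(39.55) = 292.8
  C: 0 + 2(68.82) = 137.6
  B: 0 + 2(39.55) = 79.1
Total out = 509.6 lbmol/h; y_C = 137.6 / 509.6 = 0.2701.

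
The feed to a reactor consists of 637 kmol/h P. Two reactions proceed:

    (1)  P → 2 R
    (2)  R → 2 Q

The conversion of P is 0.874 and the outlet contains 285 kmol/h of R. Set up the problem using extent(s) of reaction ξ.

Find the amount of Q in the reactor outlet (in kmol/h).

1660 kmol/h

Conversion of P: P consumed = 1ξ₁ = 0.874 × 637 → ξ₁ = 556.7 kmol/h.
R balance: n_R = 0 + 2ξ₁ − 1ξ₂ = 285 → ξ₂ = (2·556.7 − 285)/1 = 828.5 kmol/h.
Outlet amounts (n = n₀ + Σ ν·ξ):
  P: 637 − 1(556.7) = 80.26
  R: 0 + 2(556.7) − 1(828.5) = 285
  Q: 0 + 2(828.5) = 1657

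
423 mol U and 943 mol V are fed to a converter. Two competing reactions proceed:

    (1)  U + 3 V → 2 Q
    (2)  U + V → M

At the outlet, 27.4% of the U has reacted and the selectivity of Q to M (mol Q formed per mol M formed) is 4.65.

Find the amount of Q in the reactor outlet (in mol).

Conversion of U: U consumed = 0.274 × 423 = 115.9 mol = 1ξ₁ + 1ξ₂.
Selectivity: 2ξ₁ / (1ξ₂) = 4.65 → ξ₁ = 2.325 ξ₂.
Substitute: (1·2.325 + 1) ξ₂ = 115.9 → ξ₂ = 34.86 mol, ξ₁ = 81.04 mol.
Outlet amounts (n = n₀ + Σ ν·ξ):
  U: 423 − 1(81.04) − 1(34.86) = 307.1
  V: 943 − 3(81.04) − 1(34.86) = 665
  Q: 0 + 2(81.04) = 162.1
  M: 0 + 1(34.86) = 34.86

162 mol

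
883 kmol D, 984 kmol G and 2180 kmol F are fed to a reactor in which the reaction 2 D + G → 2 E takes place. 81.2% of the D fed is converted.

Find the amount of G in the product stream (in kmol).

D reacted = 0.812 × 883 = 717 kmol; ν_D = −2, so ξ = 717/2 = 358.5 kmol.
Outlet amounts (n = n₀ + ν ξ):
  D: 883 − 2(358.5) = 166
  G: 984 − 1(358.5) = 625.5
  E: 0 + 2(358.5) = 717
  F: 2180 (inert)

626 kmol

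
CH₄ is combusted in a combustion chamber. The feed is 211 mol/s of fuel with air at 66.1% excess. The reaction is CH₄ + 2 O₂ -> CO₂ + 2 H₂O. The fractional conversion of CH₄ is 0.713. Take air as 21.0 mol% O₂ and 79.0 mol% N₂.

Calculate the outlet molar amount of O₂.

400 mol/s

Stoichiometric O₂ = 2 × 211 = 422 mol/s; O₂ fed = 422 × 1.661 = 700.9 mol/s.
N₂ fed = 700.9 × 79/21 = 2637 mol/s.
Fuel reacted = 0.713 × 211 → ξ = 150.4 mol/s.
Outlet (n = n₀ + ν ξ):
  CH₄: 211 − 1(150.4) = 60.56
  O₂: 700.9 − 2(150.4) = 400.1
  N₂: 2637 (inert)
  CO₂: 0 + 1(150.4) = 150.4
  H₂O: 0 + 2(150.4) = 300.9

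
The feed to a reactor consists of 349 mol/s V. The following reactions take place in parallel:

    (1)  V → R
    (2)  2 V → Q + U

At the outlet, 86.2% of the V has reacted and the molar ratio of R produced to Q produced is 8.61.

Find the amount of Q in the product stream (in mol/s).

28.4 mol/s

Conversion of V: V consumed = 0.862 × 349 = 300.8 mol/s = 1ξ₁ + 2ξ₂.
Selectivity: 1ξ₁ / (1ξ₂) = 8.61 → ξ₁ = 8.61 ξ₂.
Substitute: (1·8.61 + 2) ξ₂ = 300.8 → ξ₂ = 28.35 mol/s, ξ₁ = 244.1 mol/s.
Outlet amounts (n = n₀ + Σ ν·ξ):
  V: 349 − 1(244.1) − 2(28.35) = 48.16
  R: 0 + 1(244.1) = 244.1
  Q: 0 + 1(28.35) = 28.35
  U: 0 + 1(28.35) = 28.35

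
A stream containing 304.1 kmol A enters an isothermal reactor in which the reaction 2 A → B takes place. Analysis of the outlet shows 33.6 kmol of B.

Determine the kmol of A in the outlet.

237 kmol

For B: n = n₀ + 1ξ → 33.6 = 0 + 1ξ, giving ξ = 33.6 kmol.
Outlet amounts (n = n₀ + ν ξ):
  A: 304.1 − 2(33.6) = 236.9
  B: 0 + 1(33.6) = 33.6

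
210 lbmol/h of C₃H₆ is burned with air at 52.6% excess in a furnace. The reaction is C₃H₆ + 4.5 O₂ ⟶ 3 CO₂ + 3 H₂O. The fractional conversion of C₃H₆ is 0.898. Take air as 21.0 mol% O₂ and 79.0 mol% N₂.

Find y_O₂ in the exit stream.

Stoichiometric O₂ = 4.5 × 210 = 945 lbmol/h; O₂ fed = 945 × 1.526 = 1442 lbmol/h.
N₂ fed = 1442 × 79/21 = 5425 lbmol/h.
Fuel reacted = 0.898 × 210 → ξ = 188.6 lbmol/h.
Outlet (n = n₀ + ν ξ):
  C₃H₆: 210 − 1(188.6) = 21.42
  O₂: 1442 − 4.5(188.6) = 593.5
  N₂: 5425 (inert)
  CO₂: 0 + 3(188.6) = 565.7
  H₂O: 0 + 3(188.6) = 565.7
Total out = 7171 lbmol/h; y_O₂ = 593.5 / 7171 = 0.08275.

0.0828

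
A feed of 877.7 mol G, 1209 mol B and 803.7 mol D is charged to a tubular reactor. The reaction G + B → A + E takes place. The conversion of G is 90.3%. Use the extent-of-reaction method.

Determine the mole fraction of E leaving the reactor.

G reacted = 0.903 × 877.7 = 792.6 mol; ν_G = −1, so ξ = 792.6/1 = 792.6 mol.
Outlet amounts (n = n₀ + ν ξ):
  G: 877.7 − 1(792.6) = 85.14
  B: 1209 − 1(792.6) = 416.4
  A: 0 + 1(792.6) = 792.6
  E: 0 + 1(792.6) = 792.6
  D: 803.7 (inert)
Total out = 2890 mol; y_E = 792.6 / 2890 = 0.2742.

0.274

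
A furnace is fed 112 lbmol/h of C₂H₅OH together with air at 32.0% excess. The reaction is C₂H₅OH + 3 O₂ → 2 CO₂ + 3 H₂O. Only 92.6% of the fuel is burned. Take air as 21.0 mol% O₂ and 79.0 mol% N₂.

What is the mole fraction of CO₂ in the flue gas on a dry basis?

Stoichiometric O₂ = 3 × 112 = 336 lbmol/h; O₂ fed = 336 × 1.320 = 443.5 lbmol/h.
N₂ fed = 443.5 × 79/21 = 1668 lbmol/h.
Fuel reacted = 0.926 × 112 → ξ = 103.7 lbmol/h.
Outlet (n = n₀ + ν ξ):
  C₂H₅OH: 112 − 1(103.7) = 8.288
  O₂: 443.5 − 3(103.7) = 132.4
  N₂: 1668 (inert)
  CO₂: 0 + 2(103.7) = 207.4
  H₂O: 0 + 3(103.7) = 311.1
Dry total = 2017 lbmol/h; y_CO₂ (dry) = 207.4 / 2017 = 0.1029.

0.103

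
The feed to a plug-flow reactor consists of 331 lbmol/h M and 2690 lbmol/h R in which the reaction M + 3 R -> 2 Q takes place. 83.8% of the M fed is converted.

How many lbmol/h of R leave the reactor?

1860 lbmol/h

M reacted = 0.838 × 331 = 277.4 lbmol/h; ν_M = −1, so ξ = 277.4/1 = 277.4 lbmol/h.
Outlet amounts (n = n₀ + ν ξ):
  M: 331 − 1(277.4) = 53.62
  R: 2690 − 3(277.4) = 1858
  Q: 0 + 2(277.4) = 554.8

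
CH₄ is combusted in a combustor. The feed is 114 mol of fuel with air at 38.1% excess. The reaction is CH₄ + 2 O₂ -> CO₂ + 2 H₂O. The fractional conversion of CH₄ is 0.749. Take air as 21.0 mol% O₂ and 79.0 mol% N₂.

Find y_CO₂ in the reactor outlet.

Stoichiometric O₂ = 2 × 114 = 228 mol; O₂ fed = 228 × 1.381 = 314.9 mol.
N₂ fed = 314.9 × 79/21 = 1185 mol.
Fuel reacted = 0.749 × 114 → ξ = 85.39 mol.
Outlet (n = n₀ + ν ξ):
  CH₄: 114 − 1(85.39) = 28.61
  O₂: 314.9 − 2(85.39) = 144.1
  N₂: 1185 (inert)
  CO₂: 0 + 1(85.39) = 85.39
  H₂O: 0 + 2(85.39) = 170.8
Total out = 1613 mol; y_CO₂ = 85.39 / 1613 = 0.05292.

0.0529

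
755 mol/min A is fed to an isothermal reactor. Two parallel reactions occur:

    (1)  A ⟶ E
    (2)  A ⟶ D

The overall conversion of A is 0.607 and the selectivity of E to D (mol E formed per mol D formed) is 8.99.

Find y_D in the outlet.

0.0608

Conversion of A: A consumed = 0.607 × 755 = 458.3 mol/min = 1ξ₁ + 1ξ₂.
Selectivity: 1ξ₁ / (1ξ₂) = 8.99 → ξ₁ = 8.99 ξ₂.
Substitute: (1·8.99 + 1) ξ₂ = 458.3 → ξ₂ = 45.87 mol/min, ξ₁ = 412.4 mol/min.
Outlet amounts (n = n₀ + Σ ν·ξ):
  A: 755 − 1(412.4) − 1(45.87) = 296.7
  E: 0 + 1(412.4) = 412.4
  D: 0 + 1(45.87) = 45.87
Total out = 755 mol/min; y_D = 45.87 / 755 = 0.06076.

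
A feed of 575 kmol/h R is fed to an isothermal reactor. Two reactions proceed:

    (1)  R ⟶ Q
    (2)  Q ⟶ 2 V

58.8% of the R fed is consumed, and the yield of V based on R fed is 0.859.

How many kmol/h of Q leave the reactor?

Conversion of R: R consumed = 1ξ₁ = 0.588 × 575 → ξ₁ = 338.1 kmol/h.
Yield of V: 2ξ₂ / 575 = 0.859 → ξ₂ = 247 kmol/h.
Outlet amounts (n = n₀ + Σ ν·ξ):
  R: 575 − 1(338.1) = 236.9
  Q: 0 + 1(338.1) − 1(247) = 91.14
  V: 0 + 2(247) = 493.9

91.1 kmol/h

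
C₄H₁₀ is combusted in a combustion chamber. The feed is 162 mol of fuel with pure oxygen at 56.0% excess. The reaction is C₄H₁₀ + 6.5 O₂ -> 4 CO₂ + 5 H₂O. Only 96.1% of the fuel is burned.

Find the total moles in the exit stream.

Stoichiometric O₂ = 6.5 × 162 = 1053 mol; O₂ fed = 1053 × 1.560 = 1643 mol.
Fuel reacted = 0.961 × 162 → ξ = 155.7 mol.
Outlet (n = n₀ + ν ξ):
  C₄H₁₀: 162 − 1(155.7) = 6.318
  O₂: 1643 − 6.5(155.7) = 630.7
  CO₂: 0 + 4(155.7) = 622.7
  H₂O: 0 + 5(155.7) = 778.4
Total out = 6.318 + 630.7 + 622.7 + 778.4 = 2038 mol.

2040 mol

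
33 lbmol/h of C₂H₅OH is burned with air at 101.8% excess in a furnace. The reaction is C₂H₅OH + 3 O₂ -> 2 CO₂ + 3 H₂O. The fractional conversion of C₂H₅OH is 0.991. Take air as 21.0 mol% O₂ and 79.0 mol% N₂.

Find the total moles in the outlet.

Stoichiometric O₂ = 3 × 33 = 99 lbmol/h; O₂ fed = 99 × 2.018 = 199.8 lbmol/h.
N₂ fed = 199.8 × 79/21 = 751.6 lbmol/h.
Fuel reacted = 0.991 × 33 → ξ = 32.7 lbmol/h.
Outlet (n = n₀ + ν ξ):
  C₂H₅OH: 33 − 1(32.7) = 0.297
  O₂: 199.8 − 3(32.7) = 101.7
  N₂: 751.6 (inert)
  CO₂: 0 + 2(32.7) = 65.41
  H₂O: 0 + 3(32.7) = 98.11
Total out = 0.297 + 101.7 + 751.6 + 65.41 + 98.11 = 1017 lbmol/h.

1020 lbmol/h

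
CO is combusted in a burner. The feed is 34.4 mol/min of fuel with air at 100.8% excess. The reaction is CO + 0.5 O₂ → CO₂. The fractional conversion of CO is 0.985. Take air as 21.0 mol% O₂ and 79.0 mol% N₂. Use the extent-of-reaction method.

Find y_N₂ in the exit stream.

Stoichiometric O₂ = 0.5 × 34.4 = 17.2 mol/min; O₂ fed = 17.2 × 2.008 = 34.54 mol/min.
N₂ fed = 34.54 × 79/21 = 129.9 mol/min.
Fuel reacted = 0.985 × 34.4 → ξ = 33.88 mol/min.
Outlet (n = n₀ + ν ξ):
  CO: 34.4 − 1(33.88) = 0.516
  O₂: 34.54 − 0.5(33.88) = 17.6
  N₂: 129.9 (inert)
  CO₂: 0 + 1(33.88) = 33.88
Total out = 181.9 mol/min; y_N₂ = 129.9 / 181.9 = 0.7142.

0.714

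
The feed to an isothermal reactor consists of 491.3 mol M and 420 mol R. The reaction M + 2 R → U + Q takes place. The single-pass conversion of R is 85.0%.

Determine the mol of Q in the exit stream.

178 mol

R reacted = 0.85 × 420 = 357 mol; ν_R = −2, so ξ = 357/2 = 178.5 mol.
Outlet amounts (n = n₀ + ν ξ):
  M: 491.3 − 1(178.5) = 312.8
  R: 420 − 2(178.5) = 63
  U: 0 + 1(178.5) = 178.5
  Q: 0 + 1(178.5) = 178.5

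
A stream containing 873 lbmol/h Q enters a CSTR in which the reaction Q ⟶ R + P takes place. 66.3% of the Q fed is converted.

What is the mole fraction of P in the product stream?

Q reacted = 0.663 × 873 = 578.8 lbmol/h; ν_Q = −1, so ξ = 578.8/1 = 578.8 lbmol/h.
Outlet amounts (n = n₀ + ν ξ):
  Q: 873 − 1(578.8) = 294.2
  R: 0 + 1(578.8) = 578.8
  P: 0 + 1(578.8) = 578.8
Total out = 1452 lbmol/h; y_P = 578.8 / 1452 = 0.3987.

0.399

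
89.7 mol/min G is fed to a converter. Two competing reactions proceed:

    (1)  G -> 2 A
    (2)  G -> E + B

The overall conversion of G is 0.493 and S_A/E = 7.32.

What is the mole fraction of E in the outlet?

0.0709

Conversion of G: G consumed = 0.493 × 89.7 = 44.22 mol/min = 1ξ₁ + 1ξ₂.
Selectivity: 2ξ₁ / (1ξ₂) = 7.32 → ξ₁ = 3.66 ξ₂.
Substitute: (1·3.66 + 1) ξ₂ = 44.22 → ξ₂ = 9.49 mol/min, ξ₁ = 34.73 mol/min.
Outlet amounts (n = n₀ + Σ ν·ξ):
  G: 89.7 − 1(34.73) − 1(9.49) = 45.48
  A: 0 + 2(34.73) = 69.46
  E: 0 + 1(9.49) = 9.49
  B: 0 + 1(9.49) = 9.49
Total out = 133.9 mol/min; y_E = 9.49 / 133.9 = 0.07086.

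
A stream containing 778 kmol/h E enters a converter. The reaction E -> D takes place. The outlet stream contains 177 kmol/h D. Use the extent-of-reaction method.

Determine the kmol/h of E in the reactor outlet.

601 kmol/h

For D: n = n₀ + 1ξ → 177 = 0 + 1ξ, giving ξ = 177 kmol/h.
Outlet amounts (n = n₀ + ν ξ):
  E: 778 − 1(177) = 601
  D: 0 + 1(177) = 177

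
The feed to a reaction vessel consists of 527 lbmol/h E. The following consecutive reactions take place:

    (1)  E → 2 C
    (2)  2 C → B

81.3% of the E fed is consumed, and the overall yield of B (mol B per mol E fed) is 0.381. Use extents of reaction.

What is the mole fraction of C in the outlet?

0.603

Conversion of E: E consumed = 1ξ₁ = 0.813 × 527 → ξ₁ = 428.5 lbmol/h.
Yield of B: 1ξ₂ / 527 = 0.381 → ξ₂ = 200.8 lbmol/h.
Outlet amounts (n = n₀ + Σ ν·ξ):
  E: 527 − 1(428.5) = 98.55
  C: 0 + 2(428.5) − 2(200.8) = 455.3
  B: 0 + 1(200.8) = 200.8
Total out = 754.7 lbmol/h; y_C = 455.3 / 754.7 = 0.6034.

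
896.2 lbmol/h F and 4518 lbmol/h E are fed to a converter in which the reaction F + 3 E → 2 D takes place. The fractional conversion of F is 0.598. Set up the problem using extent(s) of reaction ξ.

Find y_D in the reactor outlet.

0.247

F reacted = 0.598 × 896.2 = 535.9 lbmol/h; ν_F = −1, so ξ = 535.9/1 = 535.9 lbmol/h.
Outlet amounts (n = n₀ + ν ξ):
  F: 896.2 − 1(535.9) = 360.3
  E: 4518 − 3(535.9) = 2910
  D: 0 + 2(535.9) = 1072
Total out = 4342 lbmol/h; y_D = 1072 / 4342 = 0.2468.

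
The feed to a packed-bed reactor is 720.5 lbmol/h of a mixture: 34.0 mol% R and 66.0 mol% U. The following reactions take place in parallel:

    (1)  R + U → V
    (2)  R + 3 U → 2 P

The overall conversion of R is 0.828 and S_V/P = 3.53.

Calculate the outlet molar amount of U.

222 lbmol/h

Conversion of R: R consumed = 0.828 × 245 = 202.8 lbmol/h = 1ξ₁ + 1ξ₂.
Selectivity: 1ξ₁ / (2ξ₂) = 3.53 → ξ₁ = 7.06 ξ₂.
Substitute: (1·7.06 + 1) ξ₂ = 202.8 → ξ₂ = 25.17 lbmol/h, ξ₁ = 177.7 lbmol/h.
Outlet amounts (n = n₀ + Σ ν·ξ):
  R: 245 − 1(177.7) − 1(25.17) = 42.13
  U: 475.5 − 1(177.7) − 3(25.17) = 222.4
  V: 0 + 1(177.7) = 177.7
  P: 0 + 2(25.17) = 50.33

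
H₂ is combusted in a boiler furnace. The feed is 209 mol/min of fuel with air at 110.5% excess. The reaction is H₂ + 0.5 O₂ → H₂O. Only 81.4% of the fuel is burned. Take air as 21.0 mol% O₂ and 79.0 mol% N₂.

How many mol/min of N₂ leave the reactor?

Stoichiometric O₂ = 0.5 × 209 = 104.5 mol/min; O₂ fed = 104.5 × 2.105 = 220 mol/min.
N₂ fed = 220 × 79/21 = 827.5 mol/min.
Fuel reacted = 0.814 × 209 → ξ = 170.1 mol/min.
Outlet (n = n₀ + ν ξ):
  H₂: 209 − 1(170.1) = 38.87
  O₂: 220 − 0.5(170.1) = 134.9
  N₂: 827.5 (inert)
  H₂O: 0 + 1(170.1) = 170.1

828 mol/min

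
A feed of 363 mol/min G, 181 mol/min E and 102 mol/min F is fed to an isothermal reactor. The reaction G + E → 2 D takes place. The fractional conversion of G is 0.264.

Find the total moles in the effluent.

G reacted = 0.264 × 363 = 95.83 mol/min; ν_G = −1, so ξ = 95.83/1 = 95.83 mol/min.
Outlet amounts (n = n₀ + ν ξ):
  G: 363 − 1(95.83) = 267.2
  E: 181 − 1(95.83) = 85.17
  D: 0 + 2(95.83) = 191.7
  F: 102 (inert)
Total out = 267.2 + 85.17 + 191.7 + 102 = 646 mol/min.

646 mol/min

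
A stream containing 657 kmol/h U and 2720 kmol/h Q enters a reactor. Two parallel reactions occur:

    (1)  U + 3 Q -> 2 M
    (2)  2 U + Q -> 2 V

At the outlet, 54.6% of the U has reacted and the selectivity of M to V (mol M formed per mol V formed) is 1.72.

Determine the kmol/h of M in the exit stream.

Conversion of U: U consumed = 0.546 × 657 = 358.7 kmol/h = 1ξ₁ + 2ξ₂.
Selectivity: 2ξ₁ / (2ξ₂) = 1.72 → ξ₁ = 1.72 ξ₂.
Substitute: (1·1.72 + 2) ξ₂ = 358.7 → ξ₂ = 96.43 kmol/h, ξ₁ = 165.9 kmol/h.
Outlet amounts (n = n₀ + Σ ν·ξ):
  U: 657 − 1(165.9) − 2(96.43) = 298.3
  Q: 2720 − 3(165.9) − 1(96.43) = 2126
  M: 0 + 2(165.9) = 331.7
  V: 0 + 2(96.43) = 192.9

332 kmol/h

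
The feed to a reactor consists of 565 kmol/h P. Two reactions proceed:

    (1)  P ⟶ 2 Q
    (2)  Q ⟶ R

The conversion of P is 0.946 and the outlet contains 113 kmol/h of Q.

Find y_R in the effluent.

0.869

Conversion of P: P consumed = 1ξ₁ = 0.946 × 565 → ξ₁ = 534.5 kmol/h.
Q balance: n_Q = 0 + 2ξ₁ − 1ξ₂ = 113 → ξ₂ = (2·534.5 − 113)/1 = 956 kmol/h.
Outlet amounts (n = n₀ + Σ ν·ξ):
  P: 565 − 1(534.5) = 30.51
  Q: 0 + 2(534.5) − 1(956) = 113
  R: 0 + 1(956) = 956
Total out = 1099 kmol/h; y_R = 956 / 1099 = 0.8695.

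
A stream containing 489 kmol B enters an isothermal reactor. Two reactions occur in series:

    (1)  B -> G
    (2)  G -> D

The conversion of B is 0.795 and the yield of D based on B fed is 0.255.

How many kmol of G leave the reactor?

Conversion of B: B consumed = 1ξ₁ = 0.795 × 489 → ξ₁ = 388.8 kmol.
Yield of D: 1ξ₂ / 489 = 0.255 → ξ₂ = 124.7 kmol.
Outlet amounts (n = n₀ + Σ ν·ξ):
  B: 489 − 1(388.8) = 100.2
  G: 0 + 1(388.8) − 1(124.7) = 264.1
  D: 0 + 1(124.7) = 124.7

264 kmol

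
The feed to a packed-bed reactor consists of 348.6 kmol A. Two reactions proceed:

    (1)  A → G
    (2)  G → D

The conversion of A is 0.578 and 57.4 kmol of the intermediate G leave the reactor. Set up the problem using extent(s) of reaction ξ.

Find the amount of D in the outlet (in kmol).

Conversion of A: A consumed = 1ξ₁ = 0.578 × 348.6 → ξ₁ = 201.5 kmol.
G balance: n_G = 0 + 1ξ₁ − 1ξ₂ = 57.4 → ξ₂ = (1·201.5 − 57.4)/1 = 144.1 kmol.
Outlet amounts (n = n₀ + Σ ν·ξ):
  A: 348.6 − 1(201.5) = 147.1
  G: 0 + 1(201.5) − 1(144.1) = 57.4
  D: 0 + 1(144.1) = 144.1

144 kmol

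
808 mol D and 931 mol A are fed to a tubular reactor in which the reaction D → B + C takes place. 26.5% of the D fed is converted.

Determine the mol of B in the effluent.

214 mol

D reacted = 0.265 × 808 = 214.1 mol; ν_D = −1, so ξ = 214.1/1 = 214.1 mol.
Outlet amounts (n = n₀ + ν ξ):
  D: 808 − 1(214.1) = 593.9
  B: 0 + 1(214.1) = 214.1
  C: 0 + 1(214.1) = 214.1
  A: 931 (inert)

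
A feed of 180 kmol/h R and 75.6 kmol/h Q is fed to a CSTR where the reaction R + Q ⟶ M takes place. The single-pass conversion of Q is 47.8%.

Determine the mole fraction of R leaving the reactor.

Q reacted = 0.478 × 75.6 = 36.14 kmol/h; ν_Q = −1, so ξ = 36.14/1 = 36.14 kmol/h.
Outlet amounts (n = n₀ + ν ξ):
  R: 180 − 1(36.14) = 143.9
  Q: 75.6 − 1(36.14) = 39.46
  M: 0 + 1(36.14) = 36.14
Total out = 219.5 kmol/h; y_R = 143.9 / 219.5 = 0.6555.

0.656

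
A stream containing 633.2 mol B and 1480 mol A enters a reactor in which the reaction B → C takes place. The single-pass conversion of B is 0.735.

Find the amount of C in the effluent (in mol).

B reacted = 0.735 × 633.2 = 465.4 mol; ν_B = −1, so ξ = 465.4/1 = 465.4 mol.
Outlet amounts (n = n₀ + ν ξ):
  B: 633.2 − 1(465.4) = 167.8
  C: 0 + 1(465.4) = 465.4
  A: 1480 (inert)

465 mol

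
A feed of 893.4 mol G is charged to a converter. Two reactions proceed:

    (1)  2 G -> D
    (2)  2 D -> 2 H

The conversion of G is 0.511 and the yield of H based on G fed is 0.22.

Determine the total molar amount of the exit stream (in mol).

665 mol

Conversion of G: G consumed = 2ξ₁ = 0.511 × 893.4 → ξ₁ = 228.3 mol.
Yield of H: 2ξ₂ / 893.4 = 0.22 → ξ₂ = 98.27 mol.
Outlet amounts (n = n₀ + Σ ν·ξ):
  G: 893.4 − 2(228.3) = 436.9
  D: 0 + 1(228.3) − 2(98.27) = 31.72
  H: 0 + 2(98.27) = 196.5
Total out = 436.9 + 31.72 + 196.5 = 665.1 mol.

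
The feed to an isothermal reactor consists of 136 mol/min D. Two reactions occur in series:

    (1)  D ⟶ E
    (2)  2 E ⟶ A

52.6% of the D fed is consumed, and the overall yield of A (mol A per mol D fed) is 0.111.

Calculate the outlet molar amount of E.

41.3 mol/min

Conversion of D: D consumed = 1ξ₁ = 0.526 × 136 → ξ₁ = 71.54 mol/min.
Yield of A: 1ξ₂ / 136 = 0.111 → ξ₂ = 15.1 mol/min.
Outlet amounts (n = n₀ + Σ ν·ξ):
  D: 136 − 1(71.54) = 64.46
  E: 0 + 1(71.54) − 2(15.1) = 41.34
  A: 0 + 1(15.1) = 15.1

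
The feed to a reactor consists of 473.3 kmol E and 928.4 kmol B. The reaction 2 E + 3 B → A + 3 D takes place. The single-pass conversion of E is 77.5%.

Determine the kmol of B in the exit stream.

E reacted = 0.775 × 473.3 = 366.8 kmol; ν_E = −2, so ξ = 366.8/2 = 183.4 kmol.
Outlet amounts (n = n₀ + ν ξ):
  E: 473.3 − 2(183.4) = 106.5
  B: 928.4 − 3(183.4) = 378.2
  A: 0 + 1(183.4) = 183.4
  D: 0 + 3(183.4) = 550.2

378 kmol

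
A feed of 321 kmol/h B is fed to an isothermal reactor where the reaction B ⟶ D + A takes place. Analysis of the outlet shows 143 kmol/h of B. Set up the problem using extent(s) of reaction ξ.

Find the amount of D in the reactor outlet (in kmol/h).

178 kmol/h

For B: n = n₀ − 1ξ → 143 = 321 − 1ξ, giving ξ = 178 kmol/h.
Outlet amounts (n = n₀ + ν ξ):
  B: 321 − 1(178) = 143
  D: 0 + 1(178) = 178
  A: 0 + 1(178) = 178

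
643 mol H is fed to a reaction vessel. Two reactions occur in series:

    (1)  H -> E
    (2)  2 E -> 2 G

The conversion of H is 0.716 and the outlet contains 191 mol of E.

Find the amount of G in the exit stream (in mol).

269 mol

Conversion of H: H consumed = 1ξ₁ = 0.716 × 643 → ξ₁ = 460.4 mol.
E balance: n_E = 0 + 1ξ₁ − 2ξ₂ = 191 → ξ₂ = (1·460.4 − 191)/2 = 134.7 mol.
Outlet amounts (n = n₀ + Σ ν·ξ):
  H: 643 − 1(460.4) = 182.6
  E: 0 + 1(460.4) − 2(134.7) = 191
  G: 0 + 2(134.7) = 269.4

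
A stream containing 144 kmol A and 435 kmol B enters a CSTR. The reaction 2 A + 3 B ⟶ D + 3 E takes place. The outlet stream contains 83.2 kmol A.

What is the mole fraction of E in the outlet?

0.166

For A: n = n₀ − 2ξ → 83.2 = 144 − 2ξ, giving ξ = 30.4 kmol.
Outlet amounts (n = n₀ + ν ξ):
  A: 144 − 2(30.4) = 83.2
  B: 435 − 3(30.4) = 343.8
  D: 0 + 1(30.4) = 30.4
  E: 0 + 3(30.4) = 91.2
Total out = 548.6 kmol; y_E = 91.2 / 548.6 = 0.1662.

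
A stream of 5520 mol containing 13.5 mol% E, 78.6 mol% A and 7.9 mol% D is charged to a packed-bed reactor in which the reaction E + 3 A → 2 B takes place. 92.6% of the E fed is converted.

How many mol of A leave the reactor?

2270 mol

E reacted = 0.926 × 745.2 = 690.1 mol; ν_E = −1, so ξ = 690.1/1 = 690.1 mol.
Outlet amounts (n = n₀ + ν ξ):
  E: 745.2 − 1(690.1) = 55.14
  A: 4339 − 3(690.1) = 2269
  B: 0 + 2(690.1) = 1380
  D: 436.1 (inert)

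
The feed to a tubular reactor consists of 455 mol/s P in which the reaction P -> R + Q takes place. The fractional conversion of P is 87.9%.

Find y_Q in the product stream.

P reacted = 0.879 × 455 = 399.9 mol/s; ν_P = −1, so ξ = 399.9/1 = 399.9 mol/s.
Outlet amounts (n = n₀ + ν ξ):
  P: 455 − 1(399.9) = 55.06
  R: 0 + 1(399.9) = 399.9
  Q: 0 + 1(399.9) = 399.9
Total out = 854.9 mol/s; y_Q = 399.9 / 854.9 = 0.4678.

0.468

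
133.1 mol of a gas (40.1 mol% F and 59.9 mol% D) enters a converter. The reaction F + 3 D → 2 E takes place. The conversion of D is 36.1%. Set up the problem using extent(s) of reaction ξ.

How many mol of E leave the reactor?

D reacted = 0.361 × 79.73 = 28.78 mol; ν_D = −3, so ξ = 28.78/3 = 9.594 mol.
Outlet amounts (n = n₀ + ν ξ):
  F: 53.37 − 1(9.594) = 43.78
  D: 79.73 − 3(9.594) = 50.95
  E: 0 + 2(9.594) = 19.19

19.2 mol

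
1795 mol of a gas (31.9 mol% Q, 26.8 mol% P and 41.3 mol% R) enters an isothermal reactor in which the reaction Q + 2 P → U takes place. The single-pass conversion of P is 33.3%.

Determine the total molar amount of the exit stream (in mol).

1630 mol

P reacted = 0.333 × 481.1 = 160.2 mol; ν_P = −2, so ξ = 160.2/2 = 80.1 mol.
Outlet amounts (n = n₀ + ν ξ):
  Q: 572.6 − 1(80.1) = 492.5
  P: 481.1 − 2(80.1) = 320.9
  U: 0 + 1(80.1) = 80.1
  R: 741.3 (inert)
Total out = 492.5 + 320.9 + 80.1 + 741.3 = 1635 mol.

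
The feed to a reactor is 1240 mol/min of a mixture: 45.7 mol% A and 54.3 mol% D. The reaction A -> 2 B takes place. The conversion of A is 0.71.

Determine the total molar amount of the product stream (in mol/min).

1640 mol/min

A reacted = 0.71 × 566.7 = 402.3 mol/min; ν_A = −1, so ξ = 402.3/1 = 402.3 mol/min.
Outlet amounts (n = n₀ + ν ξ):
  A: 566.7 − 1(402.3) = 164.3
  B: 0 + 2(402.3) = 804.7
  D: 673.3 (inert)
Total out = 164.3 + 804.7 + 673.3 = 1642 mol/min.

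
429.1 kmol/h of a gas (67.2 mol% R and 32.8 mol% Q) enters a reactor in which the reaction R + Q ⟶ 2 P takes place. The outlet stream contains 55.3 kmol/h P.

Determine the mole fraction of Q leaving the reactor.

For P: n = n₀ + 2ξ → 55.3 = 0 + 2ξ, giving ξ = 27.65 kmol/h.
Outlet amounts (n = n₀ + ν ξ):
  R: 288.4 − 1(27.65) = 260.7
  Q: 140.7 − 1(27.65) = 113.1
  P: 0 + 2(27.65) = 55.3
Total out = 429.1 kmol/h; y_Q = 113.1 / 429.1 = 0.2636.

0.264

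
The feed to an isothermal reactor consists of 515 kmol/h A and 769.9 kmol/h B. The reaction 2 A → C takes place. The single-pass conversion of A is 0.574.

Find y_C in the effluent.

A reacted = 0.574 × 515 = 295.6 kmol/h; ν_A = −2, so ξ = 295.6/2 = 147.8 kmol/h.
Outlet amounts (n = n₀ + ν ξ):
  A: 515 − 2(147.8) = 219.4
  C: 0 + 1(147.8) = 147.8
  B: 769.9 (inert)
Total out = 1137 kmol/h; y_C = 147.8 / 1137 = 0.13.

0.13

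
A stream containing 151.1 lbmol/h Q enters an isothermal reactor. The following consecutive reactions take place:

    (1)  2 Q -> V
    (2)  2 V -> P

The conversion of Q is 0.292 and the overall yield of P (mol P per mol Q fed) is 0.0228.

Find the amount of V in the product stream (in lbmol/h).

Conversion of Q: Q consumed = 2ξ₁ = 0.292 × 151.1 → ξ₁ = 22.06 lbmol/h.
Yield of P: 1ξ₂ / 151.1 = 0.0228 → ξ₂ = 3.445 lbmol/h.
Outlet amounts (n = n₀ + Σ ν·ξ):
  Q: 151.1 − 2(22.06) = 107
  V: 0 + 1(22.06) − 2(3.445) = 15.17
  P: 0 + 1(3.445) = 3.445

15.2 lbmol/h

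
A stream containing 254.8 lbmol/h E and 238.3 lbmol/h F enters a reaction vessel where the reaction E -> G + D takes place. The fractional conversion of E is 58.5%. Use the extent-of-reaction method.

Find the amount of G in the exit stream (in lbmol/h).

E reacted = 0.585 × 254.8 = 149.1 lbmol/h; ν_E = −1, so ξ = 149.1/1 = 149.1 lbmol/h.
Outlet amounts (n = n₀ + ν ξ):
  E: 254.8 − 1(149.1) = 105.7
  G: 0 + 1(149.1) = 149.1
  D: 0 + 1(149.1) = 149.1
  F: 238.3 (inert)

149 lbmol/h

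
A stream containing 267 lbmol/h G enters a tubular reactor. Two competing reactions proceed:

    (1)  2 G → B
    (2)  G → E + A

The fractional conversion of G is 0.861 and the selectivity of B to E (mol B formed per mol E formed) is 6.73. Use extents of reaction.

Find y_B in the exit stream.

0.608

Conversion of G: G consumed = 0.861 × 267 = 229.9 lbmol/h = 2ξ₁ + 1ξ₂.
Selectivity: 1ξ₁ / (1ξ₂) = 6.73 → ξ₁ = 6.73 ξ₂.
Substitute: (2·6.73 + 1) ξ₂ = 229.9 → ξ₂ = 15.9 lbmol/h, ξ₁ = 107 lbmol/h.
Outlet amounts (n = n₀ + Σ ν·ξ):
  G: 267 − 2(107) − 1(15.9) = 37.11
  B: 0 + 1(107) = 107
  E: 0 + 1(15.9) = 15.9
  A: 0 + 1(15.9) = 15.9
Total out = 175.9 lbmol/h; y_B = 107 / 175.9 = 0.6083.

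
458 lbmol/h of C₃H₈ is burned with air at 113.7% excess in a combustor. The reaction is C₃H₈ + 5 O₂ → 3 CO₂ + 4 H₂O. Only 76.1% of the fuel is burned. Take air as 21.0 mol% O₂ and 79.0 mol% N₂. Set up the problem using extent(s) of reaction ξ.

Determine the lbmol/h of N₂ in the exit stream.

18400 lbmol/h

Stoichiometric O₂ = 5 × 458 = 2290 lbmol/h; O₂ fed = 2290 × 2.137 = 4894 lbmol/h.
N₂ fed = 4894 × 79/21 = 18410 lbmol/h.
Fuel reacted = 0.761 × 458 → ξ = 348.5 lbmol/h.
Outlet (n = n₀ + ν ξ):
  C₃H₈: 458 − 1(348.5) = 109.5
  O₂: 4894 − 5(348.5) = 3151
  N₂: 18410 (inert)
  CO₂: 0 + 3(348.5) = 1046
  H₂O: 0 + 4(348.5) = 1394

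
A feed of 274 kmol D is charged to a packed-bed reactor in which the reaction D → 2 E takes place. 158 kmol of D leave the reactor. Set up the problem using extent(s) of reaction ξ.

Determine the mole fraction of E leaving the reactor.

0.595

For D: n = n₀ − 1ξ → 158 = 274 − 1ξ, giving ξ = 116 kmol.
Outlet amounts (n = n₀ + ν ξ):
  D: 274 − 1(116) = 158
  E: 0 + 2(116) = 232
Total out = 390 kmol; y_E = 232 / 390 = 0.5949.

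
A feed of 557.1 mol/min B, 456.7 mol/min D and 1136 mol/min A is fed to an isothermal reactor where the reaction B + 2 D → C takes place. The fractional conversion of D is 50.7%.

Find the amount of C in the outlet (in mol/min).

116 mol/min

D reacted = 0.507 × 456.7 = 231.5 mol/min; ν_D = −2, so ξ = 231.5/2 = 115.8 mol/min.
Outlet amounts (n = n₀ + ν ξ):
  B: 557.1 − 1(115.8) = 441.3
  D: 456.7 − 2(115.8) = 225.2
  C: 0 + 1(115.8) = 115.8
  A: 1136 (inert)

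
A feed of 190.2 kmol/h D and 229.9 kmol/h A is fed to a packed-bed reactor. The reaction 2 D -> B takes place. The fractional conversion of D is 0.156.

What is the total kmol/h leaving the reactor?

D reacted = 0.156 × 190.2 = 29.67 kmol/h; ν_D = −2, so ξ = 29.67/2 = 14.84 kmol/h.
Outlet amounts (n = n₀ + ν ξ):
  D: 190.2 − 2(14.84) = 160.5
  B: 0 + 1(14.84) = 14.84
  A: 229.9 (inert)
Total out = 160.5 + 14.84 + 229.9 = 405.3 kmol/h.

405 kmol/h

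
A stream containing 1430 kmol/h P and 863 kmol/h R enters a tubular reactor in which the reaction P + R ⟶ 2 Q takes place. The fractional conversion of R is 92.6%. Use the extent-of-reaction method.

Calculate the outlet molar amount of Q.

R reacted = 0.926 × 863 = 799.1 kmol/h; ν_R = −1, so ξ = 799.1/1 = 799.1 kmol/h.
Outlet amounts (n = n₀ + ν ξ):
  P: 1430 − 1(799.1) = 630.9
  R: 863 − 1(799.1) = 63.86
  Q: 0 + 2(799.1) = 1598

1600 kmol/h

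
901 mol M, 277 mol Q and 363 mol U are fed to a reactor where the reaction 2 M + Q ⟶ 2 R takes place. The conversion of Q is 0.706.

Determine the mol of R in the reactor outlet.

391 mol

Q reacted = 0.706 × 277 = 195.6 mol; ν_Q = −1, so ξ = 195.6/1 = 195.6 mol.
Outlet amounts (n = n₀ + ν ξ):
  M: 901 − 2(195.6) = 509.9
  Q: 277 − 1(195.6) = 81.44
  R: 0 + 2(195.6) = 391.1
  U: 363 (inert)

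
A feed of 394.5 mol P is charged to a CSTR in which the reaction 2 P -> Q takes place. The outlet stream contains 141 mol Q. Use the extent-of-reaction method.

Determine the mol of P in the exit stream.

For Q: n = n₀ + 1ξ → 141 = 0 + 1ξ, giving ξ = 141 mol.
Outlet amounts (n = n₀ + ν ξ):
  P: 394.5 − 2(141) = 112.5
  Q: 0 + 1(141) = 141

112 mol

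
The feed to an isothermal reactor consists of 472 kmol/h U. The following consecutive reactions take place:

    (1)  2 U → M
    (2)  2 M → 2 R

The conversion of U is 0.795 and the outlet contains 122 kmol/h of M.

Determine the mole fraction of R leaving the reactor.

0.231

Conversion of U: U consumed = 2ξ₁ = 0.795 × 472 → ξ₁ = 187.6 kmol/h.
M balance: n_M = 0 + 1ξ₁ − 2ξ₂ = 122 → ξ₂ = (1·187.6 − 122)/2 = 32.81 kmol/h.
Outlet amounts (n = n₀ + Σ ν·ξ):
  U: 472 − 2(187.6) = 96.76
  M: 0 + 1(187.6) − 2(32.81) = 122
  R: 0 + 2(32.81) = 65.62
Total out = 284.4 kmol/h; y_R = 65.62 / 284.4 = 0.2307.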